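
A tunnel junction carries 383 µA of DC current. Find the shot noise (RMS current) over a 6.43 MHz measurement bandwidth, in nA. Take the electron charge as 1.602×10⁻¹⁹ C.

I_n = √(2qI·B)
2qI·B = 2 × 1.602×10⁻¹⁹ × 3.83×10⁻⁴ × 6.43×10⁶ = 7.89×10⁻¹⁶ A²
I_n = √(7.89×10⁻¹⁶) = 2.81×10⁻⁸ A = 28.1 nA

28.1 nA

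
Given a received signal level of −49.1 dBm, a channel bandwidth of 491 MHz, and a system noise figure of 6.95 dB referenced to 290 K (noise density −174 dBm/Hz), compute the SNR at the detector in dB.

Noise floor: N = −174 + 10 log₁₀(B) + NF
10 log₁₀(4.91×10⁸) = 86.91 dB
N = −174 + 86.91 + 6.95 = −80.14 dBm
SNR = P_sig − N = −49.1 − (−80.14) = 31.04 dB → 31.0 dB

31.0 dB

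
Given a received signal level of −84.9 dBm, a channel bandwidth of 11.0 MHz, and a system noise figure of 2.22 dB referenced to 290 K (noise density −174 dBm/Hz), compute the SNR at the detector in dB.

Noise floor: N = −174 + 10 log₁₀(B) + NF
10 log₁₀(1.10×10⁷) = 70.41 dB
N = −174 + 70.41 + 2.22 = −101.37 dBm
SNR = P_sig − N = −84.9 − (−101.37) = 16.47 dB → 16.5 dB

16.5 dB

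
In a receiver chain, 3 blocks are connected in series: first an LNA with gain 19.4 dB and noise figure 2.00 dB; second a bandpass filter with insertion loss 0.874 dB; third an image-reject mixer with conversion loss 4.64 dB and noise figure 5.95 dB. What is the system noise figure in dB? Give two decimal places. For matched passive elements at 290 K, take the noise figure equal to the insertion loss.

2.12 dB

Convert to linear (a loss of L dB is a gain of −L dB): F_i = 10^(NF_i/10), G_i = 10^(G_i,dB/10)
  Stage 1: F_1 = 10^(2.00/10) = 1.585, G_1 = 10^(19.4/10) = 87.10
  Stage 2: F_2 = 10^(0.874/10) = 1.223, G_2 = 10^(−0.874/10) = 0.8177
  Stage 3: F_3 = 10^(5.95/10) = 3.936, G_3 = 10^(−4.64/10) = 0.3436
Friis cascade:
  F = 1.585 + (1.223 − 1)/87.10 + (3.936 − 1)/71.22 = 1.629
NF = 10 log₁₀(1.629) = 2.12 dB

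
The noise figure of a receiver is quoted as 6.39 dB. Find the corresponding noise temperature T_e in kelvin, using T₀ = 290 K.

F = 10^(6.39/10) = 4.35512
T_e = (F − 1)·T₀ = (4.35512 − 1) × 290 = 973 K

973 K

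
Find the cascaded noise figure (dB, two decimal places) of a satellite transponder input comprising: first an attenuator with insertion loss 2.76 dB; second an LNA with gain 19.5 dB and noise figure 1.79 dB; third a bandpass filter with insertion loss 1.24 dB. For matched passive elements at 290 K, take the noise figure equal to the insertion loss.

Convert to linear (a loss of L dB is a gain of −L dB): F_i = 10^(NF_i/10), G_i = 10^(G_i,dB/10)
  Stage 1: F_1 = 10^(2.76/10) = 1.888, G_1 = 10^(−2.76/10) = 0.5297
  Stage 2: F_2 = 10^(1.79/10) = 1.510, G_2 = 10^(19.5/10) = 89.13
  Stage 3: F_3 = 10^(1.24/10) = 1.330, G_3 = 10^(−1.24/10) = 0.7516
Friis cascade:
  F = 1.888 + (1.510 − 1)/0.5297 + (1.330 − 1)/47.21 = 2.858
NF = 10 log₁₀(2.858) = 4.56 dB

4.56 dB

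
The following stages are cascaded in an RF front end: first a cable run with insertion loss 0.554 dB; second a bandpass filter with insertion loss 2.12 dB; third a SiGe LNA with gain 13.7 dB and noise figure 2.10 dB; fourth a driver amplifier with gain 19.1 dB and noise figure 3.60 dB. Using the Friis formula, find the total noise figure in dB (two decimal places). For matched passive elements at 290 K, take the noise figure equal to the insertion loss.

Convert to linear (a loss of L dB is a gain of −L dB): F_i = 10^(NF_i/10), G_i = 10^(G_i,dB/10)
  Stage 1: F_1 = 10^(0.554/10) = 1.136, G_1 = 10^(−0.554/10) = 0.8802
  Stage 2: F_2 = 10^(2.12/10) = 1.629, G_2 = 10^(−2.12/10) = 0.6138
  Stage 3: F_3 = 10^(2.10/10) = 1.622, G_3 = 10^(13.7/10) = 23.44
  Stage 4: F_4 = 10^(3.60/10) = 2.291, G_4 = 10^(19.1/10) = 81.28
Friis cascade:
  F = 1.136 + (1.629 − 1)/0.8802 + (1.622 − 1)/0.5403 + (2.291 − 1)/12.66 = 3.104
NF = 10 log₁₀(3.104) = 4.92 dB

4.92 dB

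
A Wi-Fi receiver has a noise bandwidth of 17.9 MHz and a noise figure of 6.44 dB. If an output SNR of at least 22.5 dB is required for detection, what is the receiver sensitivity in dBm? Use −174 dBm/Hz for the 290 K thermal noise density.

Sensitivity = −174 + 10 log₁₀(B) + NF + SNR_min
= −174 + 72.53 + 6.44 + 22.5
= −72.53 dBm → −72.5 dBm

−72.5 dBm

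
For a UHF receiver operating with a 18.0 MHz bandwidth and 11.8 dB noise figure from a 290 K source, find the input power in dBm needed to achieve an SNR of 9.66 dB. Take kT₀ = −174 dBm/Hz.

Sensitivity = −174 + 10 log₁₀(B) + NF + SNR_min
= −174 + 72.55 + 11.8 + 9.66
= −79.99 dBm → −80.0 dBm

−80.0 dBm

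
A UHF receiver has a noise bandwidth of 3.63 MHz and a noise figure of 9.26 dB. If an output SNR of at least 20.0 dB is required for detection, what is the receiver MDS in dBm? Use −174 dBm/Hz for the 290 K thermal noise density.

Sensitivity = −174 + 10 log₁₀(B) + NF + SNR_min
= −174 + 65.6 + 9.26 + 20.0
= −79.14 dBm → −79.1 dBm

−79.1 dBm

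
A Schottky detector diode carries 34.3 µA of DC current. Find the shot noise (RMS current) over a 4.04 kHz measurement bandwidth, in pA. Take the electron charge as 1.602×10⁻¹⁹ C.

I_n = √(2qI·B)
2qI·B = 2 × 1.602×10⁻¹⁹ × 3.43×10⁻⁵ × 4.04×10³ = 4.44×10⁻²⁰ A²
I_n = √(4.44×10⁻²⁰) = 2.11×10⁻¹⁰ A = 211 pA

211 pA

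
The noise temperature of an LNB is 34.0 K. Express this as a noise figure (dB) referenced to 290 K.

F = 1 + T_e/T₀ = 1 + 34.0/290 = 1.11724
NF = 10 log₁₀(1.11724) = 0.481 dB

0.481 dB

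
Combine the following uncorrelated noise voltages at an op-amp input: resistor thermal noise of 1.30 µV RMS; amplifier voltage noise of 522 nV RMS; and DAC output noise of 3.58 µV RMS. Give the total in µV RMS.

Uncorrelated sources add in power (mean-square): V_tot = √(ΣV_i²)
V_tot = √[(1.30×10⁻⁶)² + (5.22×10⁻⁷)² + (3.58×10⁻⁶)²] = 3.84×10⁻⁶ V = 3.84 µV

3.84 µV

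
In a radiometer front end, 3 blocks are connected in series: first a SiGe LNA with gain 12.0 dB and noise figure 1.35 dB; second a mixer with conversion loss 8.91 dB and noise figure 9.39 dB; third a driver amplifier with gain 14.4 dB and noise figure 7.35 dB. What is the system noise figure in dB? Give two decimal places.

Convert to linear (a loss of L dB is a gain of −L dB): F_i = 10^(NF_i/10), G_i = 10^(G_i,dB/10)
  Stage 1: F_1 = 10^(1.35/10) = 1.365, G_1 = 10^(12.0/10) = 15.85
  Stage 2: F_2 = 10^(9.39/10) = 8.690, G_2 = 10^(−8.91/10) = 0.1285
  Stage 3: F_3 = 10^(7.35/10) = 5.433, G_3 = 10^(14.4/10) = 27.54
Friis cascade:
  F = 1.365 + (8.690 − 1)/15.85 + (5.433 − 1)/2.037 = 4.026
NF = 10 log₁₀(4.026) = 6.05 dB

6.05 dB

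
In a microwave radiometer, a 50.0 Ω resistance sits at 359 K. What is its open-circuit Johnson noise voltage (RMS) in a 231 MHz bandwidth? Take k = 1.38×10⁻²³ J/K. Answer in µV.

V_n = √(4kTRB)
4kTRB = 4 × 1.38×10⁻²³ × 359 × 5.00×10¹ × 2.31×10⁸ = 2.29×10⁻¹⁰ V²
V_n = √(2.29×10⁻¹⁰) = 1.51×10⁻⁵ V = 15.1 µV

15.1 µV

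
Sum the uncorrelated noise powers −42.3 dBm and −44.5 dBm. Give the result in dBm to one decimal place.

−40.3 dBm

Convert to linear, add, convert back:
P₁ = 5.89×10⁻⁸ W, P₂ = 3.55×10⁻⁸ W
P_tot = 9.44×10⁻⁸ W → 10 log₁₀(P_tot / 10⁻³) = −40.3 dBm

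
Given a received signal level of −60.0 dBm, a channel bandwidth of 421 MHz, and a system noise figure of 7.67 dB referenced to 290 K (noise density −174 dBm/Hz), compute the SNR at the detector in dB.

Noise floor: N = −174 + 10 log₁₀(B) + NF
10 log₁₀(4.21×10⁸) = 86.24 dB
N = −174 + 86.24 + 7.67 = −80.09 dBm
SNR = P_sig − N = −60.0 − (−80.09) = 20.09 dB → 20.1 dB

20.1 dB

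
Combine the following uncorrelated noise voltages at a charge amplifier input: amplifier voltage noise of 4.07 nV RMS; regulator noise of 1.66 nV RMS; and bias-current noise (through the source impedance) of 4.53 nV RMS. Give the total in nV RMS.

6.31 nV

Uncorrelated sources add in power (mean-square): V_tot = √(ΣV_i²)
V_tot = √[(4.07×10⁻⁹)² + (1.66×10⁻⁹)² + (4.53×10⁻⁹)²] = 6.31×10⁻⁹ V = 6.31 nV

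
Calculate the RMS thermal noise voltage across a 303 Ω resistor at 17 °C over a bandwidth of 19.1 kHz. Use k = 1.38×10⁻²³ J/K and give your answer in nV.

T = 17 °C + 273.15 = 290.15 K
V_n = √(4kTRB)
4kTRB = 4 × 1.38×10⁻²³ × 290.15 × 3.03×10² × 1.91×10⁴ = 9.27×10⁻¹⁴ V²
V_n = √(9.27×10⁻¹⁴) = 3.04×10⁻⁷ V = 304 nV

304 nV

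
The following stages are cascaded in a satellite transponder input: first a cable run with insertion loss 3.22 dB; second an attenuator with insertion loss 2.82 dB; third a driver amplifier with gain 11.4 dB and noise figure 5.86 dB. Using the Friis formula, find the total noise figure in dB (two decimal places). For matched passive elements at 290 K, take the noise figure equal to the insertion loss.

11.90 dB

Convert to linear (a loss of L dB is a gain of −L dB): F_i = 10^(NF_i/10), G_i = 10^(G_i,dB/10)
  Stage 1: F_1 = 10^(3.22/10) = 2.099, G_1 = 10^(−3.22/10) = 0.4764
  Stage 2: F_2 = 10^(2.82/10) = 1.914, G_2 = 10^(−2.82/10) = 0.5224
  Stage 3: F_3 = 10^(5.86/10) = 3.855, G_3 = 10^(11.4/10) = 13.80
Friis cascade:
  F = 2.099 + (1.914 − 1)/0.4764 + (3.855 − 1)/0.2489 = 15.49
NF = 10 log₁₀(15.49) = 11.90 dB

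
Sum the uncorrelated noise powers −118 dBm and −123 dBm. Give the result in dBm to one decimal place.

−116.8 dBm

Convert to linear, add, convert back:
P₁ = 1.58×10⁻¹⁵ W, P₂ = 5.01×10⁻¹⁶ W
P_tot = 2.09×10⁻¹⁵ W → 10 log₁₀(P_tot / 10⁻³) = −116.8 dBm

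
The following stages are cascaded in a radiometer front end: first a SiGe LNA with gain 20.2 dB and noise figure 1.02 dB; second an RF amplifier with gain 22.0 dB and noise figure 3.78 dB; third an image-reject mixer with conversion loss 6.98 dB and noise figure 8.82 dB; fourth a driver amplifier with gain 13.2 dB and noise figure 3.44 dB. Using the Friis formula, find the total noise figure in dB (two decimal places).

1.07 dB

Convert to linear (a loss of L dB is a gain of −L dB): F_i = 10^(NF_i/10), G_i = 10^(G_i,dB/10)
  Stage 1: F_1 = 10^(1.02/10) = 1.265, G_1 = 10^(20.2/10) = 104.7
  Stage 2: F_2 = 10^(3.78/10) = 2.388, G_2 = 10^(22.0/10) = 158.5
  Stage 3: F_3 = 10^(8.82/10) = 7.621, G_3 = 10^(−6.98/10) = 0.2004
  Stage 4: F_4 = 10^(3.44/10) = 2.208, G_4 = 10^(13.2/10) = 20.89
Friis cascade:
  F = 1.265 + (2.388 − 1)/104.7 + (7.621 − 1)/1.660×10⁴ + (2.208 − 1)/3327 = 1.279
NF = 10 log₁₀(1.279) = 1.07 dB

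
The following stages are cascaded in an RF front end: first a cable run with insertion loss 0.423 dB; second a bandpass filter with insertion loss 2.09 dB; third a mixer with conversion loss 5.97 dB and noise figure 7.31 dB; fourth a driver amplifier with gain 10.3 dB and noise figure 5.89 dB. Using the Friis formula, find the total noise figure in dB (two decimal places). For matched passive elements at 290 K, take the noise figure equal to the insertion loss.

14.76 dB

Convert to linear (a loss of L dB is a gain of −L dB): F_i = 10^(NF_i/10), G_i = 10^(G_i,dB/10)
  Stage 1: F_1 = 10^(0.423/10) = 1.102, G_1 = 10^(−0.423/10) = 0.9072
  Stage 2: F_2 = 10^(2.09/10) = 1.618, G_2 = 10^(−2.09/10) = 0.6180
  Stage 3: F_3 = 10^(7.31/10) = 5.383, G_3 = 10^(−5.97/10) = 0.2529
  Stage 4: F_4 = 10^(5.89/10) = 3.882, G_4 = 10^(10.3/10) = 10.72
Friis cascade:
  F = 1.102 + (1.618 − 1)/0.9072 + (5.383 − 1)/0.5607 + (3.882 − 1)/0.1418 = 29.92
NF = 10 log₁₀(29.92) = 14.76 dB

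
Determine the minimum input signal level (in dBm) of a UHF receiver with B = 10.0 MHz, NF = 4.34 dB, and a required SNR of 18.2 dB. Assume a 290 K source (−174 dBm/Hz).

Sensitivity = −174 + 10 log₁₀(B) + NF + SNR_min
= −174 + 70 + 4.34 + 18.2
= −81.46 dBm → −81.5 dBm

−81.5 dBm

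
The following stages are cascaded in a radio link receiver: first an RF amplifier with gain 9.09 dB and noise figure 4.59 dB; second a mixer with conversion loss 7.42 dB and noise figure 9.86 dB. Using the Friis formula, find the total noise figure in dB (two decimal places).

Convert to linear (a loss of L dB is a gain of −L dB): F_i = 10^(NF_i/10), G_i = 10^(G_i,dB/10)
  Stage 1: F_1 = 10^(4.59/10) = 2.877, G_1 = 10^(9.09/10) = 8.110
  Stage 2: F_2 = 10^(9.86/10) = 9.683, G_2 = 10^(−7.42/10) = 0.1811
Friis cascade:
  F = 2.877 + (9.683 − 1)/8.110 = 3.948
NF = 10 log₁₀(3.948) = 5.96 dB

5.96 dB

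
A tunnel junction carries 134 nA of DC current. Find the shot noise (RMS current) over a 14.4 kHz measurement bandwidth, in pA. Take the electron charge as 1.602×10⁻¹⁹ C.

24.9 pA

I_n = √(2qI·B)
2qI·B = 2 × 1.602×10⁻¹⁹ × 1.34×10⁻⁷ × 1.44×10⁴ = 6.18×10⁻²² A²
I_n = √(6.18×10⁻²²) = 2.49×10⁻¹¹ A = 24.9 pA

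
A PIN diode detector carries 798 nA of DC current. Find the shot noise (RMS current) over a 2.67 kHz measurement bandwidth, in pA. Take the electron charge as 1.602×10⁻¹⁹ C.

I_n = √(2qI·B)
2qI·B = 2 × 1.602×10⁻¹⁹ × 7.98×10⁻⁷ × 2.67×10³ = 6.83×10⁻²² A²
I_n = √(6.83×10⁻²²) = 2.61×10⁻¹¹ A = 26.1 pA

26.1 pA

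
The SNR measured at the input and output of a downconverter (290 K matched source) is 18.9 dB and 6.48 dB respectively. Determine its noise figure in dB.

NF (dB) = SNR_in(dB) − SNR_out(dB) when the source is at T₀
NF = 18.9 − 6.48 = 12.42 dB

12.42 dB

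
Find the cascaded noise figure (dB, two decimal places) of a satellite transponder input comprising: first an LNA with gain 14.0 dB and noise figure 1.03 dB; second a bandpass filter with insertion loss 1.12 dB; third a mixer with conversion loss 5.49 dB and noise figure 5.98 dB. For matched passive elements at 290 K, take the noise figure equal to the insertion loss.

Convert to linear (a loss of L dB is a gain of −L dB): F_i = 10^(NF_i/10), G_i = 10^(G_i,dB/10)
  Stage 1: F_1 = 10^(1.03/10) = 1.268, G_1 = 10^(14.0/10) = 25.12
  Stage 2: F_2 = 10^(1.12/10) = 1.294, G_2 = 10^(−1.12/10) = 0.7727
  Stage 3: F_3 = 10^(5.98/10) = 3.963, G_3 = 10^(−5.49/10) = 0.2825
Friis cascade:
  F = 1.268 + (1.294 − 1)/25.12 + (3.963 − 1)/19.41 = 1.432
NF = 10 log₁₀(1.432) = 1.56 dB

1.56 dB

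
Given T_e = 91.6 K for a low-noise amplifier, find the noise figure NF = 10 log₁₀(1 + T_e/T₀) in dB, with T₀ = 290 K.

F = 1 + T_e/T₀ = 1 + 91.6/290 = 1.31586
NF = 10 log₁₀(1.31586) = 1.19 dB

1.19 dB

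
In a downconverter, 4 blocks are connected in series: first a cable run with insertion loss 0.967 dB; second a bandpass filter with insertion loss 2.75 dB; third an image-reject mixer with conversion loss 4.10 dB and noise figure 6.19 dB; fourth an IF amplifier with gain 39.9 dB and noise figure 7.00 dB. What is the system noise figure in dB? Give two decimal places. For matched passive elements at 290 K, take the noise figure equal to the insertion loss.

Convert to linear (a loss of L dB is a gain of −L dB): F_i = 10^(NF_i/10), G_i = 10^(G_i,dB/10)
  Stage 1: F_1 = 10^(0.967/10) = 1.249, G_1 = 10^(−0.967/10) = 0.8004
  Stage 2: F_2 = 10^(2.75/10) = 1.884, G_2 = 10^(−2.75/10) = 0.5309
  Stage 3: F_3 = 10^(6.19/10) = 4.159, G_3 = 10^(−4.10/10) = 0.3890
  Stage 4: F_4 = 10^(7.00/10) = 5.012, G_4 = 10^(39.9/10) = 9772
Friis cascade:
  F = 1.249 + (1.884 − 1)/0.8004 + (4.159 − 1)/0.4249 + (5.012 − 1)/0.1653 = 34.06
NF = 10 log₁₀(34.06) = 15.32 dB

15.32 dB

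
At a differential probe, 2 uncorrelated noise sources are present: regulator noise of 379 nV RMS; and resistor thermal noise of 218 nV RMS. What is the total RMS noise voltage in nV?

437 nV

Uncorrelated sources add in power (mean-square): V_tot = √(ΣV_i²)
V_tot = √[(3.79×10⁻⁷)² + (2.18×10⁻⁷)²] = 4.37×10⁻⁷ V = 437 nV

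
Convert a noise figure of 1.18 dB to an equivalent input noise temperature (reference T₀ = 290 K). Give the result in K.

90.5 K

F = 10^(1.18/10) = 1.3122
T_e = (F − 1)·T₀ = (1.3122 − 1) × 290 = 90.5 K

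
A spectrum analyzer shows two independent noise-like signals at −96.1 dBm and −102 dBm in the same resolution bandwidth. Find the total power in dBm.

Convert to linear, add, convert back:
P₁ = 2.45×10⁻¹³ W, P₂ = 6.31×10⁻¹⁴ W
P_tot = 3.09×10⁻¹³ W → 10 log₁₀(P_tot / 10⁻³) = −95.1 dBm

−95.1 dBm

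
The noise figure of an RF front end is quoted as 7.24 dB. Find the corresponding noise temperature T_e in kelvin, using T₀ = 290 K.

1246 K

F = 10^(7.24/10) = 5.29663
T_e = (F − 1)·T₀ = (5.29663 − 1) × 290 = 1246 K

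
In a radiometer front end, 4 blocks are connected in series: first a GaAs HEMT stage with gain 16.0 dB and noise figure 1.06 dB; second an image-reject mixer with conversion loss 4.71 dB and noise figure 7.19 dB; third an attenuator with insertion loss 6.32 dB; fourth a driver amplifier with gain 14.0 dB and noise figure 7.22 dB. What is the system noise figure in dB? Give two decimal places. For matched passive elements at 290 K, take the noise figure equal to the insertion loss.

Convert to linear (a loss of L dB is a gain of −L dB): F_i = 10^(NF_i/10), G_i = 10^(G_i,dB/10)
  Stage 1: F_1 = 10^(1.06/10) = 1.276, G_1 = 10^(16.0/10) = 39.81
  Stage 2: F_2 = 10^(7.19/10) = 5.236, G_2 = 10^(−4.71/10) = 0.3381
  Stage 3: F_3 = 10^(6.32/10) = 4.285, G_3 = 10^(−6.32/10) = 0.2333
  Stage 4: F_4 = 10^(7.22/10) = 5.272, G_4 = 10^(14.0/10) = 25.12
Friis cascade:
  F = 1.276 + (5.236 − 1)/39.81 + (4.285 − 1)/13.46 + (5.272 − 1)/3.141 = 2.987
NF = 10 log₁₀(2.987) = 4.75 dB

4.75 dB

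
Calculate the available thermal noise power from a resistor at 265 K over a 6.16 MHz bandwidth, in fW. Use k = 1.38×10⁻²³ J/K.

P_n = kTB = 1.38×10⁻²³ × 265 × 6.16×10⁶ = 2.25×10⁻¹⁴ W = 22.5 fW

22.5 fW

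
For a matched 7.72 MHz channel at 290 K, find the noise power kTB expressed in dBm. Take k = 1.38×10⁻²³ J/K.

P_n = kTB = 1.38×10⁻²³ × 290 × 7.72×10⁶ = 3.09×10⁻¹⁴ W
In dBm: 10 log₁₀(3.09×10⁻¹⁴ / 10⁻³) = −105.1 dBm

−105.1 dBm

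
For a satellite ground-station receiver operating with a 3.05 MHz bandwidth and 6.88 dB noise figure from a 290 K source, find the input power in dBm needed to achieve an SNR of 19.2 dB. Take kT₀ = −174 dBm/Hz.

Sensitivity = −174 + 10 log₁₀(B) + NF + SNR_min
= −174 + 64.84 + 6.88 + 19.2
= −83.08 dBm → −83.1 dBm

−83.1 dBm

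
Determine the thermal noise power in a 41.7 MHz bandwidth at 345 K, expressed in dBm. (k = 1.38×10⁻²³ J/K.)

P_n = kTB = 1.38×10⁻²³ × 345 × 4.17×10⁷ = 1.99×10⁻¹³ W
In dBm: 10 log₁₀(1.99×10⁻¹³ / 10⁻³) = −97.0 dBm

−97.0 dBm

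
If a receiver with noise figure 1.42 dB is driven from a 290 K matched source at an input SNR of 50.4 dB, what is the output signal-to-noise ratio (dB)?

48.98 dB

By definition F = SNR_in/SNR_out, so in dB: SNR_out = SNR_in − NF
SNR_out = 50.4 − 1.42 = 48.98 dB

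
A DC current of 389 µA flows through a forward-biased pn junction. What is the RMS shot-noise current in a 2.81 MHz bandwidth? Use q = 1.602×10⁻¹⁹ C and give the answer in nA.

18.7 nA

I_n = √(2qI·B)
2qI·B = 2 × 1.602×10⁻¹⁹ × 3.89×10⁻⁴ × 2.81×10⁶ = 3.50×10⁻¹⁶ A²
I_n = √(3.50×10⁻¹⁶) = 1.87×10⁻⁸ A = 18.7 nA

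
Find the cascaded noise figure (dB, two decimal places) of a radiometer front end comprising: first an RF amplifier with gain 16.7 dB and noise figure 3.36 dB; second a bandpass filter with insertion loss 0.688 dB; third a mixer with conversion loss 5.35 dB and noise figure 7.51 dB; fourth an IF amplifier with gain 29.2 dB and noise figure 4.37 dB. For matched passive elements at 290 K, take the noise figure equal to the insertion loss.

3.87 dB

Convert to linear (a loss of L dB is a gain of −L dB): F_i = 10^(NF_i/10), G_i = 10^(G_i,dB/10)
  Stage 1: F_1 = 10^(3.36/10) = 2.168, G_1 = 10^(16.7/10) = 46.77
  Stage 2: F_2 = 10^(0.688/10) = 1.172, G_2 = 10^(−0.688/10) = 0.8535
  Stage 3: F_3 = 10^(7.51/10) = 5.636, G_3 = 10^(−5.35/10) = 0.2917
  Stage 4: F_4 = 10^(4.37/10) = 2.735, G_4 = 10^(29.2/10) = 831.8
Friis cascade:
  F = 2.168 + (1.172 − 1)/46.77 + (5.636 − 1)/39.92 + (2.735 − 1)/11.65 = 2.437
NF = 10 log₁₀(2.437) = 3.87 dB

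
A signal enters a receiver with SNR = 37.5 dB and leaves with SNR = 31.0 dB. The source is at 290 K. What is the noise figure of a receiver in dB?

6.5 dB

NF (dB) = SNR_in(dB) − SNR_out(dB) when the source is at T₀
NF = 37.5 − 31.0 = 6.5 dB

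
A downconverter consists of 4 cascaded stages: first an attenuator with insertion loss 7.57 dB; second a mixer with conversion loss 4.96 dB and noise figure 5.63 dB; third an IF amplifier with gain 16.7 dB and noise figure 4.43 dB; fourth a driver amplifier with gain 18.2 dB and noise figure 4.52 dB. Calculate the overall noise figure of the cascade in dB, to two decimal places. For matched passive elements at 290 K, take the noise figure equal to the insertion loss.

Convert to linear (a loss of L dB is a gain of −L dB): F_i = 10^(NF_i/10), G_i = 10^(G_i,dB/10)
  Stage 1: F_1 = 10^(7.57/10) = 5.715, G_1 = 10^(−7.57/10) = 0.1750
  Stage 2: F_2 = 10^(5.63/10) = 3.656, G_2 = 10^(−4.96/10) = 0.3192
  Stage 3: F_3 = 10^(4.43/10) = 2.773, G_3 = 10^(16.7/10) = 46.77
  Stage 4: F_4 = 10^(4.52/10) = 2.831, G_4 = 10^(18.2/10) = 66.07
Friis cascade:
  F = 5.715 + (3.656 − 1)/0.1750 + (2.773 − 1)/0.05585 + (2.831 − 1)/2.612 = 53.35
NF = 10 log₁₀(53.35) = 17.27 dB

17.27 dB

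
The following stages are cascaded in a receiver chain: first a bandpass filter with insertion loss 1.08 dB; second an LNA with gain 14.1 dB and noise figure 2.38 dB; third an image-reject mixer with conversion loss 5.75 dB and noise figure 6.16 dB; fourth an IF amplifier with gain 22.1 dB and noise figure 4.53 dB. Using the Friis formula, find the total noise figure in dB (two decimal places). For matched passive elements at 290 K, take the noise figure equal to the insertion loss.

Convert to linear (a loss of L dB is a gain of −L dB): F_i = 10^(NF_i/10), G_i = 10^(G_i,dB/10)
  Stage 1: F_1 = 10^(1.08/10) = 1.282, G_1 = 10^(−1.08/10) = 0.7798
  Stage 2: F_2 = 10^(2.38/10) = 1.730, G_2 = 10^(14.1/10) = 25.70
  Stage 3: F_3 = 10^(6.16/10) = 4.130, G_3 = 10^(−5.75/10) = 0.2661
  Stage 4: F_4 = 10^(4.53/10) = 2.838, G_4 = 10^(22.1/10) = 162.2
Friis cascade:
  F = 1.282 + (1.730 − 1)/0.7798 + (4.130 − 1)/20.04 + (2.838 − 1)/5.333 = 2.719
NF = 10 log₁₀(2.719) = 4.34 dB

4.34 dB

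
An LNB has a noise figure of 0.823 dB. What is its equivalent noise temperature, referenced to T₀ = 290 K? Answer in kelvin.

60.5 K

F = 10^(0.823/10) = 1.20865
T_e = (F − 1)·T₀ = (1.20865 − 1) × 290 = 60.5 K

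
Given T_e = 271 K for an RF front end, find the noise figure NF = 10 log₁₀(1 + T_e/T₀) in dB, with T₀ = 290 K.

F = 1 + T_e/T₀ = 1 + 271/290 = 1.93448
NF = 10 log₁₀(1.93448) = 2.87 dB

2.87 dB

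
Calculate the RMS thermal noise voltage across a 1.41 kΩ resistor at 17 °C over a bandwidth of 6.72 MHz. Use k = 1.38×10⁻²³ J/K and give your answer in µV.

T = 17 °C + 273.15 = 290.15 K
V_n = √(4kTRB)
4kTRB = 4 × 1.38×10⁻²³ × 290.15 × 1.41×10³ × 6.72×10⁶ = 1.52×10⁻¹⁰ V²
V_n = √(1.52×10⁻¹⁰) = 1.23×10⁻⁵ V = 12.3 µV

12.3 µV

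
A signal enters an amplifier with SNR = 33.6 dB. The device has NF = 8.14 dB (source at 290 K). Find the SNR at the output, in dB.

25.46 dB

By definition F = SNR_in/SNR_out, so in dB: SNR_out = SNR_in − NF
SNR_out = 33.6 − 8.14 = 25.46 dB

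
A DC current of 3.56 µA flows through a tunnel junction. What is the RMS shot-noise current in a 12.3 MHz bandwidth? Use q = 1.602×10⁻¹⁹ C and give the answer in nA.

I_n = √(2qI·B)
2qI·B = 2 × 1.602×10⁻¹⁹ × 3.56×10⁻⁶ × 1.23×10⁷ = 1.40×10⁻¹⁷ A²
I_n = √(1.40×10⁻¹⁷) = 3.75×10⁻⁹ A = 3.75 nA

3.75 nA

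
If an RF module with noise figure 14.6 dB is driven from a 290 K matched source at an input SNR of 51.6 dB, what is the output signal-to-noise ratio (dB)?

By definition F = SNR_in/SNR_out, so in dB: SNR_out = SNR_in − NF
SNR_out = 51.6 − 14.6 = 37.0 dB

37.0 dB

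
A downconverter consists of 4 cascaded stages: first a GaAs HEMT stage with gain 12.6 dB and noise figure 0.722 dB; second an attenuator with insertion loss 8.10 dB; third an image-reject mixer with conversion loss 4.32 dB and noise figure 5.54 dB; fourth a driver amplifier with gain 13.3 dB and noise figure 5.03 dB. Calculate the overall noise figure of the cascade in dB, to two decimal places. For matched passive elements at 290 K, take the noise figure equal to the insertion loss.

6.52 dB

Convert to linear (a loss of L dB is a gain of −L dB): F_i = 10^(NF_i/10), G_i = 10^(G_i,dB/10)
  Stage 1: F_1 = 10^(0.722/10) = 1.181, G_1 = 10^(12.6/10) = 18.20
  Stage 2: F_2 = 10^(8.10/10) = 6.457, G_2 = 10^(−8.10/10) = 0.1549
  Stage 3: F_3 = 10^(5.54/10) = 3.581, G_3 = 10^(−4.32/10) = 0.3698
  Stage 4: F_4 = 10^(5.03/10) = 3.184, G_4 = 10^(13.3/10) = 21.38
Friis cascade:
  F = 1.181 + (6.457 − 1)/18.20 + (3.581 − 1)/2.818 + (3.184 − 1)/1.042 = 4.492
NF = 10 log₁₀(4.492) = 6.52 dB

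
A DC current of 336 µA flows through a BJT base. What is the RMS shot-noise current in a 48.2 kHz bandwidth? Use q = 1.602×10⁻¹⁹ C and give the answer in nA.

I_n = √(2qI·B)
2qI·B = 2 × 1.602×10⁻¹⁹ × 3.36×10⁻⁴ × 4.82×10⁴ = 5.19×10⁻¹⁸ A²
I_n = √(5.19×10⁻¹⁸) = 2.28×10⁻⁹ A = 2.28 nA

2.28 nA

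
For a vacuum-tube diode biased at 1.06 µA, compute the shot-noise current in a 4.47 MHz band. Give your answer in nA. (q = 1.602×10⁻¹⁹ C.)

1.23 nA

I_n = √(2qI·B)
2qI·B = 2 × 1.602×10⁻¹⁹ × 1.06×10⁻⁶ × 4.47×10⁶ = 1.52×10⁻¹⁸ A²
I_n = √(1.52×10⁻¹⁸) = 1.23×10⁻⁹ A = 1.23 nA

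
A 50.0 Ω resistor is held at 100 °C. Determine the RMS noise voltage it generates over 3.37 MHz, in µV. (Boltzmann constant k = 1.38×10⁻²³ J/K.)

T = 100 °C + 273.15 = 373.15 K
V_n = √(4kTRB)
4kTRB = 4 × 1.38×10⁻²³ × 373.15 × 5.00×10¹ × 3.37×10⁶ = 3.47×10⁻¹² V²
V_n = √(3.47×10⁻¹²) = 1.86×10⁻⁶ V = 1.86 µV

1.86 µV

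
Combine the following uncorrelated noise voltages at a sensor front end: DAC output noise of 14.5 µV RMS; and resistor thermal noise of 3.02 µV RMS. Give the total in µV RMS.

14.8 µV

Uncorrelated sources add in power (mean-square): V_tot = √(ΣV_i²)
V_tot = √[(1.45×10⁻⁵)² + (3.02×10⁻⁶)²] = 1.48×10⁻⁵ V = 14.8 µV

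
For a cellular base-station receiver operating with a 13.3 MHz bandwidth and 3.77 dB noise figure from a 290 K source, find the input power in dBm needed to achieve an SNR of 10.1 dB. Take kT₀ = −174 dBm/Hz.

Sensitivity = −174 + 10 log₁₀(B) + NF + SNR_min
= −174 + 71.24 + 3.77 + 10.1
= −88.89 dBm → −88.9 dBm

−88.9 dBm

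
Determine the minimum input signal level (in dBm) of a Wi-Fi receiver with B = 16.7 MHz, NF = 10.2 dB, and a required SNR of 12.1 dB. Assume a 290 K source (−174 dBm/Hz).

−79.5 dBm

Sensitivity = −174 + 10 log₁₀(B) + NF + SNR_min
= −174 + 72.23 + 10.2 + 12.1
= −79.47 dBm → −79.5 dBm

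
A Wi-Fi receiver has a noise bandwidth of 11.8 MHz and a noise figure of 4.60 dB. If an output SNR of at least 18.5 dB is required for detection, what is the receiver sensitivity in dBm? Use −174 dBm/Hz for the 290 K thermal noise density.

−80.2 dBm

Sensitivity = −174 + 10 log₁₀(B) + NF + SNR_min
= −174 + 70.72 + 4.60 + 18.5
= −80.18 dBm → −80.2 dBm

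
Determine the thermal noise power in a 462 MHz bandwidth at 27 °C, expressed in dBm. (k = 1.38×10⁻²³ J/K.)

T = 27 °C + 273.15 = 300.15 K
P_n = kTB = 1.38×10⁻²³ × 300.15 × 4.62×10⁸ = 1.91×10⁻¹² W
In dBm: 10 log₁₀(1.91×10⁻¹² / 10⁻³) = −87.2 dBm

−87.2 dBm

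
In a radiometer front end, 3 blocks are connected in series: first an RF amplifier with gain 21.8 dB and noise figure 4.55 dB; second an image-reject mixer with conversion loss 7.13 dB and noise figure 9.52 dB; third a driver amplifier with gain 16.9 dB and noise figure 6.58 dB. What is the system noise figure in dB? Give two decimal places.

Convert to linear (a loss of L dB is a gain of −L dB): F_i = 10^(NF_i/10), G_i = 10^(G_i,dB/10)
  Stage 1: F_1 = 10^(4.55/10) = 2.851, G_1 = 10^(21.8/10) = 151.4
  Stage 2: F_2 = 10^(9.52/10) = 8.954, G_2 = 10^(−7.13/10) = 0.1936
  Stage 3: F_3 = 10^(6.58/10) = 4.550, G_3 = 10^(16.9/10) = 48.98
Friis cascade:
  F = 2.851 + (8.954 − 1)/151.4 + (4.550 − 1)/29.31 = 3.025
NF = 10 log₁₀(3.025) = 4.81 dB

4.81 dB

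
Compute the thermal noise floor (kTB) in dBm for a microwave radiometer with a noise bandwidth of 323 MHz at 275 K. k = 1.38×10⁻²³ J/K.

−89.1 dBm

P_n = kTB = 1.38×10⁻²³ × 275 × 3.23×10⁸ = 1.23×10⁻¹² W
In dBm: 10 log₁₀(1.23×10⁻¹² / 10⁻³) = −89.1 dBm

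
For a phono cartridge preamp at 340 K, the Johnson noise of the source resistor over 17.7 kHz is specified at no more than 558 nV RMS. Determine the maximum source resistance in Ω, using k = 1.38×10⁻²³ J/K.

937 Ω

Johnson–Nyquist: V_n = √(4kTRB) ⇒ R = V_n² / (4kTB)
4kTB = 4 × 1.38×10⁻²³ × 340 × 1.77×10⁴ = 3.32×10⁻¹⁶
R = (5.58×10⁻⁷)² / 3.32×10⁻¹⁶ = 9.37×10² Ω = 937 Ω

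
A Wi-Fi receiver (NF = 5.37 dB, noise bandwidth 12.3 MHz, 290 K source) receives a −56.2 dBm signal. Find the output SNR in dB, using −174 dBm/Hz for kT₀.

Noise floor: N = −174 + 10 log₁₀(B) + NF
10 log₁₀(1.23×10⁷) = 70.9 dB
N = −174 + 70.9 + 5.37 = −97.73 dBm
SNR = P_sig − N = −56.2 − (−97.73) = 41.53 dB → 41.5 dB

41.5 dB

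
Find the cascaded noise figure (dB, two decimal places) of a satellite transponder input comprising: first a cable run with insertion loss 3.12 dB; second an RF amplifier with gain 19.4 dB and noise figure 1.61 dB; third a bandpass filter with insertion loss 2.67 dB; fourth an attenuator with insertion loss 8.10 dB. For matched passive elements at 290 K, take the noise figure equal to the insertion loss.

5.09 dB

Convert to linear (a loss of L dB is a gain of −L dB): F_i = 10^(NF_i/10), G_i = 10^(G_i,dB/10)
  Stage 1: F_1 = 10^(3.12/10) = 2.051, G_1 = 10^(−3.12/10) = 0.4875
  Stage 2: F_2 = 10^(1.61/10) = 1.449, G_2 = 10^(19.4/10) = 87.10
  Stage 3: F_3 = 10^(2.67/10) = 1.849, G_3 = 10^(−2.67/10) = 0.5408
  Stage 4: F_4 = 10^(8.10/10) = 6.457, G_4 = 10^(−8.10/10) = 0.1549
Friis cascade:
  F = 2.051 + (1.449 − 1)/0.4875 + (1.849 − 1)/42.46 + (6.457 − 1)/22.96 = 3.229
NF = 10 log₁₀(3.229) = 5.09 dB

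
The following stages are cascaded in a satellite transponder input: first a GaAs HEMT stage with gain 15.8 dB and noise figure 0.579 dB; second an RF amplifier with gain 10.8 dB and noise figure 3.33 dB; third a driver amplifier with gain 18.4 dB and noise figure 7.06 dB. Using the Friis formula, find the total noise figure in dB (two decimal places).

0.73 dB

Convert to linear (a loss of L dB is a gain of −L dB): F_i = 10^(NF_i/10), G_i = 10^(G_i,dB/10)
  Stage 1: F_1 = 10^(0.579/10) = 1.143, G_1 = 10^(15.8/10) = 38.02
  Stage 2: F_2 = 10^(3.33/10) = 2.153, G_2 = 10^(10.8/10) = 12.02
  Stage 3: F_3 = 10^(7.06/10) = 5.082, G_3 = 10^(18.4/10) = 69.18
Friis cascade:
  F = 1.143 + (2.153 − 1)/38.02 + (5.082 − 1)/457.1 = 1.182
NF = 10 log₁₀(1.182) = 0.73 dB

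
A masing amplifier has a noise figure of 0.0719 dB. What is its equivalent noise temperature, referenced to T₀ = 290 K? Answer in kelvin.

F = 10^(0.0719/10) = 1.01669
T_e = (F − 1)·T₀ = (1.01669 − 1) × 290 = 4.84 K

4.84 K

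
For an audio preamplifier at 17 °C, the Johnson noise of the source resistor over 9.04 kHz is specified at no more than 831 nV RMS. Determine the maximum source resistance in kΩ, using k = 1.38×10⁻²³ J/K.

T = 17 °C + 273.15 = 290.15 K
Johnson–Nyquist: V_n = √(4kTRB) ⇒ R = V_n² / (4kTB)
4kTB = 4 × 1.38×10⁻²³ × 290.15 × 9.04×10³ = 1.45×10⁻¹⁶
R = (8.31×10⁻⁷)² / 1.45×10⁻¹⁶ = 4.77×10³ Ω = 4.77 kΩ

4.77 kΩ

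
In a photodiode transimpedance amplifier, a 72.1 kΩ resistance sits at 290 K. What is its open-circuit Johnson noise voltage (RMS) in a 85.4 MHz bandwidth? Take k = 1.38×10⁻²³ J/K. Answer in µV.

V_n = √(4kTRB)
4kTRB = 4 × 1.38×10⁻²³ × 290 × 7.21×10⁴ × 8.54×10⁷ = 9.86×10⁻⁸ V²
V_n = √(9.86×10⁻⁸) = 3.14×10⁻⁴ V = 314 µV

314 µV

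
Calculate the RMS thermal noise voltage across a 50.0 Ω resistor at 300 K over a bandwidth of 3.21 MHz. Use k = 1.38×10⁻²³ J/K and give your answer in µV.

V_n = √(4kTRB)
4kTRB = 4 × 1.38×10⁻²³ × 300 × 5.00×10¹ × 3.21×10⁶ = 2.66×10⁻¹² V²
V_n = √(2.66×10⁻¹²) = 1.63×10⁻⁶ V = 1.63 µV

1.63 µV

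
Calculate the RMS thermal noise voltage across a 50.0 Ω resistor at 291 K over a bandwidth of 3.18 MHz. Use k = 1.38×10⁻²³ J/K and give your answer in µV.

V_n = √(4kTRB)
4kTRB = 4 × 1.38×10⁻²³ × 291 × 5.00×10¹ × 3.18×10⁶ = 2.55×10⁻¹² V²
V_n = √(2.55×10⁻¹²) = 1.60×10⁻⁶ V = 1.60 µV

1.60 µV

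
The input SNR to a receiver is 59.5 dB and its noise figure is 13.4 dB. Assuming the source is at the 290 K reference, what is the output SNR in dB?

46.1 dB

By definition F = SNR_in/SNR_out, so in dB: SNR_out = SNR_in − NF
SNR_out = 59.5 − 13.4 = 46.1 dB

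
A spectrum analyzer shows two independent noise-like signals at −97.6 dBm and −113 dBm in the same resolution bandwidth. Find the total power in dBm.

−97.5 dBm

Convert to linear, add, convert back:
P₁ = 1.74×10⁻¹³ W, P₂ = 5.01×10⁻¹⁵ W
P_tot = 1.79×10⁻¹³ W → 10 log₁₀(P_tot / 10⁻³) = −97.5 dBm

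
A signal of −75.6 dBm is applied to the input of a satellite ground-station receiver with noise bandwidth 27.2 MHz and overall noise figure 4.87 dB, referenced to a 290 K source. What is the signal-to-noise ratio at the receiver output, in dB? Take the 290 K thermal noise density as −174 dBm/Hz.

Noise floor: N = −174 + 10 log₁₀(B) + NF
10 log₁₀(2.72×10⁷) = 74.35 dB
N = −174 + 74.35 + 4.87 = −94.78 dBm
SNR = P_sig − N = −75.6 − (−94.78) = 19.18 dB → 19.2 dB

19.2 dB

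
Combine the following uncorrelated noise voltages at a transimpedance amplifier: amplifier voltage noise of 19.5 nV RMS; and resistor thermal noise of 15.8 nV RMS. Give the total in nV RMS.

Uncorrelated sources add in power (mean-square): V_tot = √(ΣV_i²)
V_tot = √[(1.95×10⁻⁸)² + (1.58×10⁻⁸)²] = 2.51×10⁻⁸ V = 25.1 nV

25.1 nV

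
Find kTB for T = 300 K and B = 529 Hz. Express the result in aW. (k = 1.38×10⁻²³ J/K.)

2.19 aW

P_n = kTB = 1.38×10⁻²³ × 300 × 5.29×10² = 2.19×10⁻¹⁸ W = 2.19 aW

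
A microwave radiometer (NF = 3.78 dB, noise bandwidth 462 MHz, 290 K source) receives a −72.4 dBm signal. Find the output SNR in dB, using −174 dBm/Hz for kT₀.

11.2 dB

Noise floor: N = −174 + 10 log₁₀(B) + NF
10 log₁₀(4.62×10⁸) = 86.65 dB
N = −174 + 86.65 + 3.78 = −83.57 dBm
SNR = P_sig − N = −72.4 − (−83.57) = 11.17 dB → 11.2 dB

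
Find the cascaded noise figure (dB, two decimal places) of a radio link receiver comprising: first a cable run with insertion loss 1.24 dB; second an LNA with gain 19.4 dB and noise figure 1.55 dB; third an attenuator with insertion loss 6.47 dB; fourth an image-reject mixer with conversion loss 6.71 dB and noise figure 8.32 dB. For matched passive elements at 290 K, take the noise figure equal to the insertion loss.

Convert to linear (a loss of L dB is a gain of −L dB): F_i = 10^(NF_i/10), G_i = 10^(G_i,dB/10)
  Stage 1: F_1 = 10^(1.24/10) = 1.330, G_1 = 10^(−1.24/10) = 0.7516
  Stage 2: F_2 = 10^(1.55/10) = 1.429, G_2 = 10^(19.4/10) = 87.10
  Stage 3: F_3 = 10^(6.47/10) = 4.436, G_3 = 10^(−6.47/10) = 0.2254
  Stage 4: F_4 = 10^(8.32/10) = 6.792, G_4 = 10^(−6.71/10) = 0.2133
Friis cascade:
  F = 1.330 + (1.429 − 1)/0.7516 + (4.436 − 1)/65.46 + (6.792 − 1)/14.76 = 2.346
NF = 10 log₁₀(2.346) = 3.70 dB

3.70 dB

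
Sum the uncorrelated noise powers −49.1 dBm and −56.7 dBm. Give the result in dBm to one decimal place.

−48.4 dBm

Convert to linear, add, convert back:
P₁ = 1.23×10⁻⁸ W, P₂ = 2.14×10⁻⁹ W
P_tot = 1.44×10⁻⁸ W → 10 log₁₀(P_tot / 10⁻³) = −48.4 dBm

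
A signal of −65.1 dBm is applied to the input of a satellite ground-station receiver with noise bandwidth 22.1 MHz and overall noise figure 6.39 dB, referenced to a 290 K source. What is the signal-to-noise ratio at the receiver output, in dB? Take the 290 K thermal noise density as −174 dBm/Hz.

Noise floor: N = −174 + 10 log₁₀(B) + NF
10 log₁₀(2.21×10⁷) = 73.44 dB
N = −174 + 73.44 + 6.39 = −94.17 dBm
SNR = P_sig − N = −65.1 − (−94.17) = 29.07 dB → 29.1 dB

29.1 dB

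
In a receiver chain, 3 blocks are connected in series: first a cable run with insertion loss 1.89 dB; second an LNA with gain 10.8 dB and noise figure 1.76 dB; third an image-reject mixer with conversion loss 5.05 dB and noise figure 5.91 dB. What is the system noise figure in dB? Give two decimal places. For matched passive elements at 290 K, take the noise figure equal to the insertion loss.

4.30 dB

Convert to linear (a loss of L dB is a gain of −L dB): F_i = 10^(NF_i/10), G_i = 10^(G_i,dB/10)
  Stage 1: F_1 = 10^(1.89/10) = 1.545, G_1 = 10^(−1.89/10) = 0.6471
  Stage 2: F_2 = 10^(1.76/10) = 1.500, G_2 = 10^(10.8/10) = 12.02
  Stage 3: F_3 = 10^(5.91/10) = 3.899, G_3 = 10^(−5.05/10) = 0.3126
Friis cascade:
  F = 1.545 + (1.500 − 1)/0.6471 + (3.899 − 1)/7.780 = 2.690
NF = 10 log₁₀(2.690) = 4.30 dB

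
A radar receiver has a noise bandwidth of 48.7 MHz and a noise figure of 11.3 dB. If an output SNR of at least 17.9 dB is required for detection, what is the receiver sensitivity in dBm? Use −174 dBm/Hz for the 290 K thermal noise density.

Sensitivity = −174 + 10 log₁₀(B) + NF + SNR_min
= −174 + 76.88 + 11.3 + 17.9
= −67.92 dBm → −67.9 dBm

−67.9 dBm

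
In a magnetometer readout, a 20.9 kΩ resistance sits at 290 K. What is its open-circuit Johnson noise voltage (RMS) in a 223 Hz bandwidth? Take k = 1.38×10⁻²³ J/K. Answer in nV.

273 nV

V_n = √(4kTRB)
4kTRB = 4 × 1.38×10⁻²³ × 290 × 2.09×10⁴ × 2.23×10² = 7.46×10⁻¹⁴ V²
V_n = √(7.46×10⁻¹⁴) = 2.73×10⁻⁷ V = 273 nV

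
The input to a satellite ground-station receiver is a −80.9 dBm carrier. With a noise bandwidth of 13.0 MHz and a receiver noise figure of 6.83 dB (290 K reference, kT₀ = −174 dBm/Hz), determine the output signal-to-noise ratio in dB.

15.1 dB

Noise floor: N = −174 + 10 log₁₀(B) + NF
10 log₁₀(1.30×10⁷) = 71.14 dB
N = −174 + 71.14 + 6.83 = −96.03 dBm
SNR = P_sig − N = −80.9 − (−96.03) = 15.13 dB → 15.1 dB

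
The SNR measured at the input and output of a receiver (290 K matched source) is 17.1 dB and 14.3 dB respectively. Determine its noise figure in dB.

NF (dB) = SNR_in(dB) − SNR_out(dB) when the source is at T₀
NF = 17.1 − 14.3 = 2.8 dB

2.8 dB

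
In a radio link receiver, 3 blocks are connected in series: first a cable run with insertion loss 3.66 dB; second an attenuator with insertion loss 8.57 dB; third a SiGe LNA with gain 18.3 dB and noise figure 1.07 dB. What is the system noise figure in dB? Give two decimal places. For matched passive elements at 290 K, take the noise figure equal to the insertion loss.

13.30 dB

Convert to linear (a loss of L dB is a gain of −L dB): F_i = 10^(NF_i/10), G_i = 10^(G_i,dB/10)
  Stage 1: F_1 = 10^(3.66/10) = 2.323, G_1 = 10^(−3.66/10) = 0.4305
  Stage 2: F_2 = 10^(8.57/10) = 7.194, G_2 = 10^(−8.57/10) = 0.1390
  Stage 3: F_3 = 10^(1.07/10) = 1.279, G_3 = 10^(18.3/10) = 67.61
Friis cascade:
  F = 2.323 + (7.194 − 1)/0.4305 + (1.279 − 1)/0.05984 = 21.38
NF = 10 log₁₀(21.38) = 13.30 dB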